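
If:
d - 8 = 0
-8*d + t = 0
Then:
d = 8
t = 64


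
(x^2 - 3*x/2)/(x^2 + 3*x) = (x - 3/2)/(x + 3)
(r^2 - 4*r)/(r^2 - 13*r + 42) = r*(r - 4)/(r^2 - 13*r + 42)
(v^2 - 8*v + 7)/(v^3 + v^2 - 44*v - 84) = (v - 1)/(v^2 + 8*v + 12)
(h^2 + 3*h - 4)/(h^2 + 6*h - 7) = (h + 4)/(h + 7)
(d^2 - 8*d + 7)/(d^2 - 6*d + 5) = (d - 7)/(d - 5)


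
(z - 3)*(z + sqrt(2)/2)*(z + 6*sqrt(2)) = z^3 - 3*z^2 + 13*sqrt(2)*z^2/2 - 39*sqrt(2)*z/2 + 6*z - 18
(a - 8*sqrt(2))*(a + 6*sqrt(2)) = a^2 - 2*sqrt(2)*a - 96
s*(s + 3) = s^2 + 3*s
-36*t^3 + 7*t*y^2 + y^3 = (-2*t + y)*(3*t + y)*(6*t + y)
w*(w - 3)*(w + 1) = w^3 - 2*w^2 - 3*w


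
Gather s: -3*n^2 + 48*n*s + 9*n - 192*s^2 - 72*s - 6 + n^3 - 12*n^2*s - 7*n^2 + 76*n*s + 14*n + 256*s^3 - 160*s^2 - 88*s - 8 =n^3 - 10*n^2 + 23*n + 256*s^3 - 352*s^2 + s*(-12*n^2 + 124*n - 160) - 14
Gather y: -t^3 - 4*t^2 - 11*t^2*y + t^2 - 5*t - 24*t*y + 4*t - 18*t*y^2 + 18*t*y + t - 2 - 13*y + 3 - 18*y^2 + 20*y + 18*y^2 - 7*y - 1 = -t^3 - 3*t^2 - 18*t*y^2 + y*(-11*t^2 - 6*t)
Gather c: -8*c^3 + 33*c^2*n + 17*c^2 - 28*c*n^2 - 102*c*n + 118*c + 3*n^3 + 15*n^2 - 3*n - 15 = -8*c^3 + c^2*(33*n + 17) + c*(-28*n^2 - 102*n + 118) + 3*n^3 + 15*n^2 - 3*n - 15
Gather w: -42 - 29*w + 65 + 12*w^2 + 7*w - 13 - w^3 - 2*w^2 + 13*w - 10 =-w^3 + 10*w^2 - 9*w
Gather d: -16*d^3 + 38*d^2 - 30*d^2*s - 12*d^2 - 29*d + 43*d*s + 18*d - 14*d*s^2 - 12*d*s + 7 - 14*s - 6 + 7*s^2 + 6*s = -16*d^3 + d^2*(26 - 30*s) + d*(-14*s^2 + 31*s - 11) + 7*s^2 - 8*s + 1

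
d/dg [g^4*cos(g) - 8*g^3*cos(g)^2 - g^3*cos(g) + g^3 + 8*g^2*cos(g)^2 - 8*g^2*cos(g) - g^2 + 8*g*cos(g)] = -g^4*sin(g) + g^3*sin(g) + 8*g^3*sin(2*g) + 4*g^3*cos(g) + 8*g^2*sin(g) - 8*g^2*sin(2*g) - 24*g^2*cos(g)^2 - 3*g^2*cos(g) + 3*g^2 - 8*g*sin(g) + 16*g*cos(g)^2 - 16*g*cos(g) - 2*g + 8*cos(g)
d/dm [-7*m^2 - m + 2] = -14*m - 1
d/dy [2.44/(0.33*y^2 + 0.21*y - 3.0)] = (-1.6104*y - 0.5124)/(0.33*y^2 + 0.21*y - 3.0)^2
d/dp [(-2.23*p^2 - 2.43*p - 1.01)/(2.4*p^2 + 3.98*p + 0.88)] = (-3.0434*p^2 + 0.923200000000001*p + 1.8814)/(5.76*p^4 + 19.104*p^3 + 20.0644*p^2 + 7.0048*p + 0.7744)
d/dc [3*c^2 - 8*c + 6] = 6*c - 8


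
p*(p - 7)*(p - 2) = p^3 - 9*p^2 + 14*p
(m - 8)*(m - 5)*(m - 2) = m^3 - 15*m^2 + 66*m - 80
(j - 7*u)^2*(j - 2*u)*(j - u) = j^4 - 17*j^3*u + 93*j^2*u^2 - 175*j*u^3 + 98*u^4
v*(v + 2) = v^2 + 2*v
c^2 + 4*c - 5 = (c - 1)*(c + 5)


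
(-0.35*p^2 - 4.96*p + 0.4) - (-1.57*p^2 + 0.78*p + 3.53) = 1.22*p^2 - 5.74*p - 3.13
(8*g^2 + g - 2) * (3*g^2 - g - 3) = 24*g^4 - 5*g^3 - 31*g^2 - g + 6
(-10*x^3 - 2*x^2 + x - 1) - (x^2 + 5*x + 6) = -10*x^3 - 3*x^2 - 4*x - 7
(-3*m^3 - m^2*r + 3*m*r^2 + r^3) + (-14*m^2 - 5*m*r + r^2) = -3*m^3 - m^2*r - 14*m^2 + 3*m*r^2 - 5*m*r + r^3 + r^2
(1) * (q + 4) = q + 4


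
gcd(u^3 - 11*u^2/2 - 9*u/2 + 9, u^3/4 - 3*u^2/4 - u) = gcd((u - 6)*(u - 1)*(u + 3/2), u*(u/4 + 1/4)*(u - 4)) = 1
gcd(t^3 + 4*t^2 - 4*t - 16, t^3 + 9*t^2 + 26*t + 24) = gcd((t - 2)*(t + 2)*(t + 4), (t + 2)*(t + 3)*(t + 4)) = t^2 + 6*t + 8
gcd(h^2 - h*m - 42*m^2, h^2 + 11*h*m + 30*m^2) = h + 6*m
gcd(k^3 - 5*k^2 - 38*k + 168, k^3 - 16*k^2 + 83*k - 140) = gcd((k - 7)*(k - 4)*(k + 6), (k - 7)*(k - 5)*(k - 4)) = k^2 - 11*k + 28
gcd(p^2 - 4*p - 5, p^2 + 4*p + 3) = p + 1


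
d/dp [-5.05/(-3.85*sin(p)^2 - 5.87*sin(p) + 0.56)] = -(38.885*sin(p) + 29.6435)*cos(p)/(3.85*sin(p)^2 + 5.87*sin(p) - 0.56)^2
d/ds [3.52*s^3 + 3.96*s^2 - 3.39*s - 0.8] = 10.56*s^2 + 7.92*s - 3.39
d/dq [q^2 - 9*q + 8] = 2*q - 9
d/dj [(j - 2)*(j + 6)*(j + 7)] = 3*j^2 + 22*j + 16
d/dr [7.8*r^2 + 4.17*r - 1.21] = 15.6*r + 4.17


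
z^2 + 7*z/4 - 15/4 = (z - 5/4)*(z + 3)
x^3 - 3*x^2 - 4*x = x*(x - 4)*(x + 1)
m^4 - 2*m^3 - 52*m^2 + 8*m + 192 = (m - 8)*(m - 2)*(m + 2)*(m + 6)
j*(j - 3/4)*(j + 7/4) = j^3 + j^2 - 21*j/16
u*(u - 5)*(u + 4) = u^3 - u^2 - 20*u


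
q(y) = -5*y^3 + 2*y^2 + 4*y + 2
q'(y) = -15*y^2 + 4*y + 4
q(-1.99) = 41.36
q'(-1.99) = -63.36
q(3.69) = -207.22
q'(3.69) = -185.48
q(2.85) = -86.10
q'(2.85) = -106.44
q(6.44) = -1224.74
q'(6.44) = -592.34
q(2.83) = -83.99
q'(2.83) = -104.81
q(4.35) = -354.32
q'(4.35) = -262.44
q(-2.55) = 87.71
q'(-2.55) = -103.74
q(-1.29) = 10.90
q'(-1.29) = -26.12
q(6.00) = -982.00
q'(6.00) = -512.00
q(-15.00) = 17267.00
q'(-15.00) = -3431.00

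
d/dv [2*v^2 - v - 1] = 4*v - 1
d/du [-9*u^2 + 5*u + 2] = 5 - 18*u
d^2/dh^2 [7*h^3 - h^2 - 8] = 42*h - 2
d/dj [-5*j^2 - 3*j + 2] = -10*j - 3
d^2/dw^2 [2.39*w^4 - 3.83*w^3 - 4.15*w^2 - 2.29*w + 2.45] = 28.68*w^2 - 22.98*w - 8.3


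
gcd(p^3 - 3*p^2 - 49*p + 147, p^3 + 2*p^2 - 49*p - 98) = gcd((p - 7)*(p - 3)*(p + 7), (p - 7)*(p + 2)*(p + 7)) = p^2 - 49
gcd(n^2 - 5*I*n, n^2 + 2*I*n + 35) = n - 5*I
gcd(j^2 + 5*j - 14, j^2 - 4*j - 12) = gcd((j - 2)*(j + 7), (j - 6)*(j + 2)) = 1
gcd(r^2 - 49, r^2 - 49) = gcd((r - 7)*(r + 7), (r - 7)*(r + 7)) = r^2 - 49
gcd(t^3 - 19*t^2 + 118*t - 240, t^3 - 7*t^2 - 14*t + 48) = t - 8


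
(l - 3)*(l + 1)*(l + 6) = l^3 + 4*l^2 - 15*l - 18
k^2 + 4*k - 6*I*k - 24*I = (k + 4)*(k - 6*I)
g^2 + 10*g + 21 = (g + 3)*(g + 7)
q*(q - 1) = q^2 - q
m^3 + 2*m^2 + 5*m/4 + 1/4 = (m + 1/2)^2*(m + 1)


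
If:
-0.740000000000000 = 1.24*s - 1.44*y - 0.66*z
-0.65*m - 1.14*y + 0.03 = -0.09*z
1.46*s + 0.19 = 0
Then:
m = 0.942307692307692*z - 0.658587987355111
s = -0.13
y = 0.401826484018265 - 0.458333333333333*z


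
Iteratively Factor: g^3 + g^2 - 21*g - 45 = (g - 5)*(g^2 + 6*g + 9) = (g - 5)*(g + 3)*(g + 3)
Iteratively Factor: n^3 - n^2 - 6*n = (n - 3)*(n^2 + 2*n) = n*(n - 3)*(n + 2)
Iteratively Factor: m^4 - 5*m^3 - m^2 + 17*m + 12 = (m - 4)*(m^3 - m^2 - 5*m - 3) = (m - 4)*(m + 1)*(m^2 - 2*m - 3) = (m - 4)*(m - 3)*(m + 1)*(m + 1)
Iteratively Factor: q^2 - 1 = (q - 1)*(q + 1)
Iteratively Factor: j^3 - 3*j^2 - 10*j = (j + 2)*(j^2 - 5*j) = j*(j + 2)*(j - 5)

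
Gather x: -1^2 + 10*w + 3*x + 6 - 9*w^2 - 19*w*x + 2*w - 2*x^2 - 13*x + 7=-9*w^2 + 12*w - 2*x^2 + x*(-19*w - 10) + 12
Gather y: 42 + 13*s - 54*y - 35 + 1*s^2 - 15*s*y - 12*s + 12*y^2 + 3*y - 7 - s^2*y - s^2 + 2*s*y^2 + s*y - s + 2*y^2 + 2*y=y^2*(2*s + 14) + y*(-s^2 - 14*s - 49)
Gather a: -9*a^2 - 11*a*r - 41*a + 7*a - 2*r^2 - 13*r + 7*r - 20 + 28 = -9*a^2 + a*(-11*r - 34) - 2*r^2 - 6*r + 8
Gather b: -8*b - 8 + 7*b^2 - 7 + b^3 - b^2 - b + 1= b^3 + 6*b^2 - 9*b - 14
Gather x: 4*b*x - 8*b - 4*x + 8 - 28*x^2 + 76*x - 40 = -8*b - 28*x^2 + x*(4*b + 72) - 32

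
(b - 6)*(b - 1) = b^2 - 7*b + 6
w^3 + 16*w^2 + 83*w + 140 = (w + 4)*(w + 5)*(w + 7)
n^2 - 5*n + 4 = (n - 4)*(n - 1)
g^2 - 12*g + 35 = (g - 7)*(g - 5)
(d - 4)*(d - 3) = d^2 - 7*d + 12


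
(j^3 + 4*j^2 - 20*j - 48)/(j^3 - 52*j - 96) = (j - 4)/(j - 8)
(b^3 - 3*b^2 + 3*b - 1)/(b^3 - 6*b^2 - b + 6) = (b^2 - 2*b + 1)/(b^2 - 5*b - 6)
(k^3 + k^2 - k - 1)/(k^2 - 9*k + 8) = (k^2 + 2*k + 1)/(k - 8)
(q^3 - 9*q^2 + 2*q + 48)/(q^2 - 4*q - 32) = (q^2 - q - 6)/(q + 4)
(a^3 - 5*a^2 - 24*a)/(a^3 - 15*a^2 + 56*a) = (a + 3)/(a - 7)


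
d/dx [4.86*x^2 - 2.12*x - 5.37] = 9.72*x - 2.12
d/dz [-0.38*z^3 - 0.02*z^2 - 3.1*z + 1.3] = -1.14*z^2 - 0.04*z - 3.1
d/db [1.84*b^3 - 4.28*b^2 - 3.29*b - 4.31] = 5.52*b^2 - 8.56*b - 3.29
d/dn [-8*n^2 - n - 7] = -16*n - 1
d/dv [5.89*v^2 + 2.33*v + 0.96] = 11.78*v + 2.33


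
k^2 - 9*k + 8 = (k - 8)*(k - 1)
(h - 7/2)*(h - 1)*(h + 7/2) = h^3 - h^2 - 49*h/4 + 49/4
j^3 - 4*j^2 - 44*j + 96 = (j - 8)*(j - 2)*(j + 6)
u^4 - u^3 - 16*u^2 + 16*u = u*(u - 4)*(u - 1)*(u + 4)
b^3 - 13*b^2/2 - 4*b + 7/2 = (b - 7)*(b - 1/2)*(b + 1)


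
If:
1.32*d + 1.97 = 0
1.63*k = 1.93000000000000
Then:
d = -1.49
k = 1.18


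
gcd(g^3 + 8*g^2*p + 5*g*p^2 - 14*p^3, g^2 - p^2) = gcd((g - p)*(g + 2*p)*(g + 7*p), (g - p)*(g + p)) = -g + p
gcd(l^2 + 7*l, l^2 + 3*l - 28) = l + 7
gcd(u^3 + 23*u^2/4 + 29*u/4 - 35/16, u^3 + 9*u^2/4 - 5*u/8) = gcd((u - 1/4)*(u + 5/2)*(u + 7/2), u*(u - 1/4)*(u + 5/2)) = u^2 + 9*u/4 - 5/8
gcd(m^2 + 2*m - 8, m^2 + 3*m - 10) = m - 2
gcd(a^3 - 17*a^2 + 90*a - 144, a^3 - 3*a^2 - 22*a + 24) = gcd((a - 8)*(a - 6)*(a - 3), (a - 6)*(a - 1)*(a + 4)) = a - 6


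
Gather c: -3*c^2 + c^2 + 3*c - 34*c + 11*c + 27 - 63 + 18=-2*c^2 - 20*c - 18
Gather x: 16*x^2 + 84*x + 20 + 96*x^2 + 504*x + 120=112*x^2 + 588*x + 140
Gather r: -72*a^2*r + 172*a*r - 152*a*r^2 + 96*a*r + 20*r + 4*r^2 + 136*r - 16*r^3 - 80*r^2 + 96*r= -16*r^3 + r^2*(-152*a - 76) + r*(-72*a^2 + 268*a + 252)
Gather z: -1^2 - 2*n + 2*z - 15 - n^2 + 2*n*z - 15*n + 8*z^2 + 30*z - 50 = -n^2 - 17*n + 8*z^2 + z*(2*n + 32) - 66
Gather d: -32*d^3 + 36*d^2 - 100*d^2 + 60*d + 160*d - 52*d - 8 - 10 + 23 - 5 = -32*d^3 - 64*d^2 + 168*d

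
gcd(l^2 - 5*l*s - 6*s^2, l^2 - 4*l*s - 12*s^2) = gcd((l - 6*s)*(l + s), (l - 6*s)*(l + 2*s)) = -l + 6*s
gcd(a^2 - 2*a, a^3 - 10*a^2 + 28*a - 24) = a - 2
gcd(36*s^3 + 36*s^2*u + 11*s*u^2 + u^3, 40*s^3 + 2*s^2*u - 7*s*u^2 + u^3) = 2*s + u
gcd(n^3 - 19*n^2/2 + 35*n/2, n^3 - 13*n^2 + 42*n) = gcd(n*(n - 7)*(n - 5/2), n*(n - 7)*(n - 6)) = n^2 - 7*n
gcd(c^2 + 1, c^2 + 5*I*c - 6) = 1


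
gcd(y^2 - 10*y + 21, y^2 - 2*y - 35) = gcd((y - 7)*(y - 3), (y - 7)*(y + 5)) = y - 7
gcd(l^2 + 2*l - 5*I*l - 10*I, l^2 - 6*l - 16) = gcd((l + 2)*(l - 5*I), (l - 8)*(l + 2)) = l + 2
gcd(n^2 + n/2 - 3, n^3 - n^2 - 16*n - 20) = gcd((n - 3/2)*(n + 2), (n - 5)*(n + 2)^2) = n + 2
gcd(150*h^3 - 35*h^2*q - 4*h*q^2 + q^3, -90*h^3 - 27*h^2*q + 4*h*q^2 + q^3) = -30*h^2 + h*q + q^2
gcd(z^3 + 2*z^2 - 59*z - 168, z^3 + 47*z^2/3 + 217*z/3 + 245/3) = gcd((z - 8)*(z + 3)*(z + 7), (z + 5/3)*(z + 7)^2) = z + 7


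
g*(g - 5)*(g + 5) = g^3 - 25*g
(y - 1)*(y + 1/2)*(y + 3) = y^3 + 5*y^2/2 - 2*y - 3/2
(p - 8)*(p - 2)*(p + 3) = p^3 - 7*p^2 - 14*p + 48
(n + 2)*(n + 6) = n^2 + 8*n + 12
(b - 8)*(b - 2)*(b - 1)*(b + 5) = b^4 - 6*b^3 - 29*b^2 + 114*b - 80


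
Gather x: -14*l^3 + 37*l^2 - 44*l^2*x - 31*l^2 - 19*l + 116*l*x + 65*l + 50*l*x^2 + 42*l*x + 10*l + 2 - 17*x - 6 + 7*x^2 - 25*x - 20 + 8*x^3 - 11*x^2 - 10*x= -14*l^3 + 6*l^2 + 56*l + 8*x^3 + x^2*(50*l - 4) + x*(-44*l^2 + 158*l - 52) - 24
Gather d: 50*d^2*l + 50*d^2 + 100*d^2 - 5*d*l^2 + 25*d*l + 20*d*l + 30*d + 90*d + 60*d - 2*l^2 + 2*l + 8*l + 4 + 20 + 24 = d^2*(50*l + 150) + d*(-5*l^2 + 45*l + 180) - 2*l^2 + 10*l + 48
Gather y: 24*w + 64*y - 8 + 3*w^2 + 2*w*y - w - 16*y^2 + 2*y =3*w^2 + 23*w - 16*y^2 + y*(2*w + 66) - 8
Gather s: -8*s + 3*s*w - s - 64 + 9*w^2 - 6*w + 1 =s*(3*w - 9) + 9*w^2 - 6*w - 63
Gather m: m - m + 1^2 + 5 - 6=0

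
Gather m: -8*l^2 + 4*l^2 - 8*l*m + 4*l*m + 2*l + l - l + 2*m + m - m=-4*l^2 + 2*l + m*(2 - 4*l)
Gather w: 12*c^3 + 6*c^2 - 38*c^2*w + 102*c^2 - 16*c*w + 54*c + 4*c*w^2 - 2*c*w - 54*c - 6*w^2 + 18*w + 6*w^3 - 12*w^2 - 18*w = 12*c^3 + 108*c^2 + 6*w^3 + w^2*(4*c - 18) + w*(-38*c^2 - 18*c)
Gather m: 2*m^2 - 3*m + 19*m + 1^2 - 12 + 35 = 2*m^2 + 16*m + 24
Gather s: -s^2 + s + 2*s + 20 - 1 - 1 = -s^2 + 3*s + 18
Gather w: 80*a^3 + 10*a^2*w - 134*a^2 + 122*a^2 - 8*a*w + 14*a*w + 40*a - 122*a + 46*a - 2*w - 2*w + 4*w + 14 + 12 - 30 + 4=80*a^3 - 12*a^2 - 36*a + w*(10*a^2 + 6*a)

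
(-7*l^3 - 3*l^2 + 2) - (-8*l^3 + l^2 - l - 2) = l^3 - 4*l^2 + l + 4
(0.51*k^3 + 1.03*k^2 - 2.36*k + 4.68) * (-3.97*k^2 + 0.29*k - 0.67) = -2.0247*k^5 - 3.9412*k^4 + 9.3262*k^3 - 19.9541*k^2 + 2.9384*k - 3.1356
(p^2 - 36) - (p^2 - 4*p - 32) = 4*p - 4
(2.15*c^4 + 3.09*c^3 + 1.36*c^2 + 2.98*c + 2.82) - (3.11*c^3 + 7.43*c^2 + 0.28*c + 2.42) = 2.15*c^4 - 0.02*c^3 - 6.07*c^2 + 2.7*c + 0.4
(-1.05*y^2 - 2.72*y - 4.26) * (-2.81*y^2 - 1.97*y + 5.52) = 2.9505*y^4 + 9.7117*y^3 + 11.533*y^2 - 6.6222*y - 23.5152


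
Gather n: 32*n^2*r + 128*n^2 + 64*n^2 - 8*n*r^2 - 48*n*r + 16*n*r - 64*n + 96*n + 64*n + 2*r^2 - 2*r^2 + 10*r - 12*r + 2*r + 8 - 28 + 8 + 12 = n^2*(32*r + 192) + n*(-8*r^2 - 32*r + 96)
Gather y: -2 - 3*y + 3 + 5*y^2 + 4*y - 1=5*y^2 + y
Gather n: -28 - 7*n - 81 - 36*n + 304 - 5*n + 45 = 240 - 48*n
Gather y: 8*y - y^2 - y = -y^2 + 7*y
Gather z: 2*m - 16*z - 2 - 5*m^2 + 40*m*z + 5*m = -5*m^2 + 7*m + z*(40*m - 16) - 2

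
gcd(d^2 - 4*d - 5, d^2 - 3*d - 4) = d + 1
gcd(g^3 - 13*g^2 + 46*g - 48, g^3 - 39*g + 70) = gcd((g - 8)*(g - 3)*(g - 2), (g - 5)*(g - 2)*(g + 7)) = g - 2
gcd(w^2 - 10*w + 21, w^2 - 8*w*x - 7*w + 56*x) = w - 7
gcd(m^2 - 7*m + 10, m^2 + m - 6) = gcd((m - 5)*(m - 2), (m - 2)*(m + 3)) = m - 2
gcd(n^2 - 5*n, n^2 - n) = n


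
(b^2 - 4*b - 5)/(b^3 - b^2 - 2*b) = (b - 5)/(b*(b - 2))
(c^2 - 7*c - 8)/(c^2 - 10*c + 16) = (c + 1)/(c - 2)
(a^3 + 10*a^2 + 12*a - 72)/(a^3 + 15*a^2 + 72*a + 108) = (a - 2)/(a + 3)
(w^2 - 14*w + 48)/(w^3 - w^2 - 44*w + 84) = (w - 8)/(w^2 + 5*w - 14)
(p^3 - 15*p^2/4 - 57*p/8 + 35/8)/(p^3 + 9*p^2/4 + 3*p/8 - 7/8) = (p - 5)/(p + 1)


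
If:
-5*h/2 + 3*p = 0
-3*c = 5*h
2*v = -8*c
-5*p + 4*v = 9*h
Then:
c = 0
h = 0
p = 0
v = 0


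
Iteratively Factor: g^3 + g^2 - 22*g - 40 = (g + 2)*(g^2 - g - 20) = (g + 2)*(g + 4)*(g - 5)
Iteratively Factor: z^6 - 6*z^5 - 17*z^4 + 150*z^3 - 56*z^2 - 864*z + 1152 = (z - 4)*(z^5 - 2*z^4 - 25*z^3 + 50*z^2 + 144*z - 288) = (z - 4)^2*(z^4 + 2*z^3 - 17*z^2 - 18*z + 72) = (z - 4)^2*(z - 2)*(z^3 + 4*z^2 - 9*z - 36) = (z - 4)^2*(z - 2)*(z + 3)*(z^2 + z - 12) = (z - 4)^2*(z - 2)*(z + 3)*(z + 4)*(z - 3)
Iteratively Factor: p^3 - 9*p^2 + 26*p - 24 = (p - 3)*(p^2 - 6*p + 8) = (p - 3)*(p - 2)*(p - 4)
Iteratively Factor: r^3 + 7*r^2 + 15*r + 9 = (r + 3)*(r^2 + 4*r + 3) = (r + 1)*(r + 3)*(r + 3)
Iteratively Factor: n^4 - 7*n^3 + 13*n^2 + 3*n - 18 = (n - 2)*(n^3 - 5*n^2 + 3*n + 9) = (n - 3)*(n - 2)*(n^2 - 2*n - 3) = (n - 3)*(n - 2)*(n + 1)*(n - 3)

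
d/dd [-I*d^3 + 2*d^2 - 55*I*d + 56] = -3*I*d^2 + 4*d - 55*I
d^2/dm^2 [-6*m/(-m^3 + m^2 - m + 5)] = 12*(m*(3*m^2 - 2*m + 1)^2 + (-3*m^2 - m*(3*m - 1) + 2*m - 1)*(m^3 - m^2 + m - 5))/(m^3 - m^2 + m - 5)^3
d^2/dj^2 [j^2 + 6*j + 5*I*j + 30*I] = 2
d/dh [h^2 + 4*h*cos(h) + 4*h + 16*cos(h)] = -4*h*sin(h) + 2*h - 16*sin(h) + 4*cos(h) + 4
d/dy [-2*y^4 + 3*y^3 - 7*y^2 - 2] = y*(-8*y^2 + 9*y - 14)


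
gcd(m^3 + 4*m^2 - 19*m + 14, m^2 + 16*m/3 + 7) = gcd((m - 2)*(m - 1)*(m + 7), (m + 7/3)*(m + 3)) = 1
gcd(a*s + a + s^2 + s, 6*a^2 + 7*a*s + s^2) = a + s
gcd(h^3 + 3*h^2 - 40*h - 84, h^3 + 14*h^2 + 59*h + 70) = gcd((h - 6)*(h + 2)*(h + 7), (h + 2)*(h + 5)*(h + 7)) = h^2 + 9*h + 14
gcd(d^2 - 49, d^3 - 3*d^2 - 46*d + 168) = d + 7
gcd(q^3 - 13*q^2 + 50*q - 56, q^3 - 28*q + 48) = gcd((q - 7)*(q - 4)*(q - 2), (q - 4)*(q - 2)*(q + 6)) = q^2 - 6*q + 8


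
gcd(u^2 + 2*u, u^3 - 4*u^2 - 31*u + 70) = 1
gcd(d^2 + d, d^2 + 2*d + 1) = d + 1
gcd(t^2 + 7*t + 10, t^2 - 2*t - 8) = t + 2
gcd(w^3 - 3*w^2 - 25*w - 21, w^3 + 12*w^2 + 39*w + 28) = w + 1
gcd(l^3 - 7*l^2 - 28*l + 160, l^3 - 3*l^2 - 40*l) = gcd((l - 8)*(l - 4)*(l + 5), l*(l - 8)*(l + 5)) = l^2 - 3*l - 40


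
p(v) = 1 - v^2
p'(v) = -2*v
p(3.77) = -13.21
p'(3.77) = -7.54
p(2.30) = -4.29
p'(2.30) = -4.60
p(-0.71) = 0.50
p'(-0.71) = 1.42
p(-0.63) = 0.60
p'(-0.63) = 1.26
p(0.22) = 0.95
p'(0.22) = -0.44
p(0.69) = 0.52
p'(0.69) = -1.38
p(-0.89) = 0.21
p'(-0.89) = 1.78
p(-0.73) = 0.47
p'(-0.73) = 1.46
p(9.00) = -80.00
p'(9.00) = -18.00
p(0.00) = 1.00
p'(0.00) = 0.00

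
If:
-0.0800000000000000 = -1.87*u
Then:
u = 0.04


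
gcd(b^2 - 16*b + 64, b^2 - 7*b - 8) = b - 8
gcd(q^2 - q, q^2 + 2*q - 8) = 1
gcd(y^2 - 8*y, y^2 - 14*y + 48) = y - 8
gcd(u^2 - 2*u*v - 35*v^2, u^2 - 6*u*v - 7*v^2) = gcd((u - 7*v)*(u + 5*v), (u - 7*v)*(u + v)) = u - 7*v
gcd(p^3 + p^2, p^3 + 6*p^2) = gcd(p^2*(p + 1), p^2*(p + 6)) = p^2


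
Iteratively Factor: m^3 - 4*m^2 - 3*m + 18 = (m - 3)*(m^2 - m - 6) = (m - 3)*(m + 2)*(m - 3)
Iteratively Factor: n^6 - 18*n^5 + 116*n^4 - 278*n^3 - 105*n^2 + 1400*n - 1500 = (n - 5)*(n^5 - 13*n^4 + 51*n^3 - 23*n^2 - 220*n + 300) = (n - 5)^2*(n^4 - 8*n^3 + 11*n^2 + 32*n - 60) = (n - 5)^2*(n - 2)*(n^3 - 6*n^2 - n + 30) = (n - 5)^2*(n - 2)*(n + 2)*(n^2 - 8*n + 15) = (n - 5)^2*(n - 3)*(n - 2)*(n + 2)*(n - 5)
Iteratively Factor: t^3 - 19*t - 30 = (t - 5)*(t^2 + 5*t + 6) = (t - 5)*(t + 3)*(t + 2)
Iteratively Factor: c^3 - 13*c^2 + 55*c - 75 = (c - 3)*(c^2 - 10*c + 25) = (c - 5)*(c - 3)*(c - 5)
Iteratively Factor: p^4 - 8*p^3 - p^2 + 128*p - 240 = (p + 4)*(p^3 - 12*p^2 + 47*p - 60) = (p - 4)*(p + 4)*(p^2 - 8*p + 15) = (p - 4)*(p - 3)*(p + 4)*(p - 5)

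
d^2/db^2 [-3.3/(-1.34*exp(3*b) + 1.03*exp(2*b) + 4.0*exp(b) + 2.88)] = ((-39.798*exp(2*b) + 13.596*exp(b) + 13.2)*(-1.34*exp(3*b) + 1.03*exp(2*b) + 4.0*exp(b) + 2.88) - 3.3*(-8.04*exp(2*b) + 4.12*exp(b) + 8.0)*(-4.02*exp(2*b) + 2.06*exp(b) + 4.0)*exp(b))*exp(b)/(-1.34*exp(3*b) + 1.03*exp(2*b) + 4.0*exp(b) + 2.88)^3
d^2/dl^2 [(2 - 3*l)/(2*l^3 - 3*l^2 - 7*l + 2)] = 2*(-36*l^5 + 102*l^4 - 165*l^3 + 42*l^2 + 48*l + 68)/(8*l^9 - 36*l^8 - 30*l^7 + 249*l^6 + 33*l^5 - 555*l^4 - 67*l^3 + 258*l^2 - 84*l + 8)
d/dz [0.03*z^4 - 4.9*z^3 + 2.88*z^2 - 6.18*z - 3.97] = 0.12*z^3 - 14.7*z^2 + 5.76*z - 6.18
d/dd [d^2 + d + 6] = 2*d + 1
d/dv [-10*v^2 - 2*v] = -20*v - 2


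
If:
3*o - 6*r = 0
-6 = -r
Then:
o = 12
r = 6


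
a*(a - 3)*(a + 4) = a^3 + a^2 - 12*a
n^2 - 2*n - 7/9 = (n - 7/3)*(n + 1/3)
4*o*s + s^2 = s*(4*o + s)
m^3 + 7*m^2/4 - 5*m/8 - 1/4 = (m - 1/2)*(m + 1/4)*(m + 2)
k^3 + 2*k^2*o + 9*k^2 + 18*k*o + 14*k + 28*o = (k + 2)*(k + 7)*(k + 2*o)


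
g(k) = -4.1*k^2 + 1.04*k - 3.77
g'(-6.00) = 50.24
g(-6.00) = -157.61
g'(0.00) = 1.04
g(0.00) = -3.77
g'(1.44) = -10.77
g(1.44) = -10.77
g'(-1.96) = 17.11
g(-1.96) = -21.56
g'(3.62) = -28.64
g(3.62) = -53.73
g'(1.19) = -8.72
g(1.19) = -8.34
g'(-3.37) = 28.67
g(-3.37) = -53.84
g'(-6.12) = 51.22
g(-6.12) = -163.70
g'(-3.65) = 30.97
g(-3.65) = -62.19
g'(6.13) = -49.23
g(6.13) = -151.46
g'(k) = 1.04 - 8.2*k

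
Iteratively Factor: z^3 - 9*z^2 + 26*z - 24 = (z - 4)*(z^2 - 5*z + 6) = (z - 4)*(z - 2)*(z - 3)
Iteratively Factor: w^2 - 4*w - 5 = (w - 5)*(w + 1)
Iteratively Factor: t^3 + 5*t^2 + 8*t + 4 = (t + 1)*(t^2 + 4*t + 4) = (t + 1)*(t + 2)*(t + 2)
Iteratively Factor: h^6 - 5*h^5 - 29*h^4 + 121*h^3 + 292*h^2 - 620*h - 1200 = (h + 4)*(h^5 - 9*h^4 + 7*h^3 + 93*h^2 - 80*h - 300) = (h - 3)*(h + 4)*(h^4 - 6*h^3 - 11*h^2 + 60*h + 100) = (h - 5)*(h - 3)*(h + 4)*(h^3 - h^2 - 16*h - 20) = (h - 5)*(h - 3)*(h + 2)*(h + 4)*(h^2 - 3*h - 10) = (h - 5)*(h - 3)*(h + 2)^2*(h + 4)*(h - 5)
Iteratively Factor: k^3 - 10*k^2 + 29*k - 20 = (k - 1)*(k^2 - 9*k + 20) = (k - 4)*(k - 1)*(k - 5)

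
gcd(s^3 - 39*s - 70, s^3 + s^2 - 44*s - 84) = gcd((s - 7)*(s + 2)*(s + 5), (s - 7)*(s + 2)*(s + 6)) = s^2 - 5*s - 14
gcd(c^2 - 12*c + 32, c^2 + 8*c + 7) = 1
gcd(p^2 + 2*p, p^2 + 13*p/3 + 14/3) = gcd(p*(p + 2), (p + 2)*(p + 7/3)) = p + 2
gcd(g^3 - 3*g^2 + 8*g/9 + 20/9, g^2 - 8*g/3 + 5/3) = g - 5/3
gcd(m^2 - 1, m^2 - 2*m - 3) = m + 1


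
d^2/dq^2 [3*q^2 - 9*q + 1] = 6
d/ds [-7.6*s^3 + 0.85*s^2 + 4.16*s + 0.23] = -22.8*s^2 + 1.7*s + 4.16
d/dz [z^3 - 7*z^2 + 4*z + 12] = 3*z^2 - 14*z + 4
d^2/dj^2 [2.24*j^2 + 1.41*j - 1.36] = 4.48000000000000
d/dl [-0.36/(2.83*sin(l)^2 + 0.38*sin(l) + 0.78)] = (2.0376*sin(l) + 0.1368)*cos(l)/(2.83*sin(l)^2 + 0.38*sin(l) + 0.78)^2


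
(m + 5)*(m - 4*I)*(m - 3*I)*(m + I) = m^4 + 5*m^3 - 6*I*m^3 - 5*m^2 - 30*I*m^2 - 25*m - 12*I*m - 60*I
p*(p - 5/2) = p^2 - 5*p/2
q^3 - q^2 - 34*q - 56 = (q - 7)*(q + 2)*(q + 4)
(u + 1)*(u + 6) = u^2 + 7*u + 6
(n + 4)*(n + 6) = n^2 + 10*n + 24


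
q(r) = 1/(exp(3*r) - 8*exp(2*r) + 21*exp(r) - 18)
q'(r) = (-3*exp(3*r) + 16*exp(2*r) - 21*exp(r))/(exp(3*r) - 8*exp(2*r) + 21*exp(r) - 18)^2 = (-3*exp(2*r) + 16*exp(r) - 21)*exp(r)/(exp(3*r) - 8*exp(2*r) + 21*exp(r) - 18)^2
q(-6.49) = -0.06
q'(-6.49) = -0.00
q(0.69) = -157.14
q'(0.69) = -50474.93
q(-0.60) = -0.11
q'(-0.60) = -0.09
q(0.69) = -157.14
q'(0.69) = -50474.93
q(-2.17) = -0.06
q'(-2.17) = -0.01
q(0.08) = -0.30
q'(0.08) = -0.69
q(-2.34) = -0.06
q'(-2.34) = -0.01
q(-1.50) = -0.07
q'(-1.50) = -0.02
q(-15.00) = -0.06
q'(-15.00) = 0.00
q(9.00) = 0.00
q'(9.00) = 0.00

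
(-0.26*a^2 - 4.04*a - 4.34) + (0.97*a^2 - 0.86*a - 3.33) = 0.71*a^2 - 4.9*a - 7.67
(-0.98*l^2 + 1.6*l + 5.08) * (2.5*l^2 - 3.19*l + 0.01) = -2.45*l^4 + 7.1262*l^3 + 7.5862*l^2 - 16.1892*l + 0.0508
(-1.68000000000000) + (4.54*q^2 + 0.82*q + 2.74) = 4.54*q^2 + 0.82*q + 1.06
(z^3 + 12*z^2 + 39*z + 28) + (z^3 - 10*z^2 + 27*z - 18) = 2*z^3 + 2*z^2 + 66*z + 10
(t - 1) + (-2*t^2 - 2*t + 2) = -2*t^2 - t + 1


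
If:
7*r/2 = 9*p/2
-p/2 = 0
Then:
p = 0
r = 0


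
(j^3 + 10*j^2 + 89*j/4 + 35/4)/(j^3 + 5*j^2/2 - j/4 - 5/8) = 2*(j + 7)/(2*j - 1)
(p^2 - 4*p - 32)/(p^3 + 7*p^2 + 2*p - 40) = (p - 8)/(p^2 + 3*p - 10)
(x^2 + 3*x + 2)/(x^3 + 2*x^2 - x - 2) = 1/(x - 1)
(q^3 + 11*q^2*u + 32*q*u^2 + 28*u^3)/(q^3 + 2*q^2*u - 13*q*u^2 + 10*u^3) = (q^3 + 11*q^2*u + 32*q*u^2 + 28*u^3)/(q^3 + 2*q^2*u - 13*q*u^2 + 10*u^3)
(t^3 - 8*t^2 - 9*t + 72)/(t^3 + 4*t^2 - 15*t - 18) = (t^2 - 5*t - 24)/(t^2 + 7*t + 6)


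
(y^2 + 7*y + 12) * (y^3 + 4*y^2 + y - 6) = y^5 + 11*y^4 + 41*y^3 + 49*y^2 - 30*y - 72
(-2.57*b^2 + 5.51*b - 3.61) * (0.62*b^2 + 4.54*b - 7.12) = -1.5934*b^4 - 8.2516*b^3 + 41.0756*b^2 - 55.6206*b + 25.7032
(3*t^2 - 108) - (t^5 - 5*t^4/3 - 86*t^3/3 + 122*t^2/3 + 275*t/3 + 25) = -t^5 + 5*t^4/3 + 86*t^3/3 - 113*t^2/3 - 275*t/3 - 133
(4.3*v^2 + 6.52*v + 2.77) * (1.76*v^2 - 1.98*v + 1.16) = 7.568*v^4 + 2.9612*v^3 - 3.0464*v^2 + 2.0786*v + 3.2132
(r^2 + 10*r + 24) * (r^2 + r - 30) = r^4 + 11*r^3 + 4*r^2 - 276*r - 720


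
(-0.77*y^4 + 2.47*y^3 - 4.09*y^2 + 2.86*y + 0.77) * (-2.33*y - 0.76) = 1.7941*y^5 - 5.1699*y^4 + 7.6525*y^3 - 3.5554*y^2 - 3.9677*y - 0.5852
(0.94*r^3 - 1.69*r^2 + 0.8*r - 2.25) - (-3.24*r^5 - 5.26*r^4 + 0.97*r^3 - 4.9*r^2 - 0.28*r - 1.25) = 3.24*r^5 + 5.26*r^4 - 0.03*r^3 + 3.21*r^2 + 1.08*r - 1.0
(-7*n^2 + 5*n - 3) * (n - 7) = -7*n^3 + 54*n^2 - 38*n + 21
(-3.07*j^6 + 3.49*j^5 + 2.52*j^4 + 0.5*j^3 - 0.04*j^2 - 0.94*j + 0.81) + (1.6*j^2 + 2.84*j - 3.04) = -3.07*j^6 + 3.49*j^5 + 2.52*j^4 + 0.5*j^3 + 1.56*j^2 + 1.9*j - 2.23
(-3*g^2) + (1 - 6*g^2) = 1 - 9*g^2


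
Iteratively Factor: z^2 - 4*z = (z - 4)*(z)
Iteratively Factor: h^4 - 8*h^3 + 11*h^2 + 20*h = (h + 1)*(h^3 - 9*h^2 + 20*h) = (h - 5)*(h + 1)*(h^2 - 4*h) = h*(h - 5)*(h + 1)*(h - 4)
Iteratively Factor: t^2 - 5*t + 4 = (t - 4)*(t - 1)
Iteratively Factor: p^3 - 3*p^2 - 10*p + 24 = (p - 2)*(p^2 - p - 12) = (p - 4)*(p - 2)*(p + 3)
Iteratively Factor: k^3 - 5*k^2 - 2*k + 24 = (k + 2)*(k^2 - 7*k + 12) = (k - 3)*(k + 2)*(k - 4)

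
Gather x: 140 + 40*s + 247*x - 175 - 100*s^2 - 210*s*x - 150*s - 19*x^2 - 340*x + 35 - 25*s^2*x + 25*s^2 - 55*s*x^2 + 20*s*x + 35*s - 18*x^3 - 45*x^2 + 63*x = -75*s^2 - 75*s - 18*x^3 + x^2*(-55*s - 64) + x*(-25*s^2 - 190*s - 30)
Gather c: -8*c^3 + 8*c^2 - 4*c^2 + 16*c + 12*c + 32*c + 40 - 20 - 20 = -8*c^3 + 4*c^2 + 60*c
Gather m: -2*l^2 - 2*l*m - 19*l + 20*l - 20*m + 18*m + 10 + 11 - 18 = -2*l^2 + l + m*(-2*l - 2) + 3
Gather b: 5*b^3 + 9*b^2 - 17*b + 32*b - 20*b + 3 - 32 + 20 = 5*b^3 + 9*b^2 - 5*b - 9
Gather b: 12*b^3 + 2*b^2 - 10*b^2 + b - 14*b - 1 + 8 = 12*b^3 - 8*b^2 - 13*b + 7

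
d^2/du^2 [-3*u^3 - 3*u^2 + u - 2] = -18*u - 6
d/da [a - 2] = 1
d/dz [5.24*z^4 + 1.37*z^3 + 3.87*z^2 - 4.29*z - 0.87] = 20.96*z^3 + 4.11*z^2 + 7.74*z - 4.29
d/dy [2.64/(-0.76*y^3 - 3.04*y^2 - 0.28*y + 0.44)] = (6.0192*y^2 + 16.0512*y + 0.7392)/(0.76*y^3 + 3.04*y^2 + 0.28*y - 0.44)^2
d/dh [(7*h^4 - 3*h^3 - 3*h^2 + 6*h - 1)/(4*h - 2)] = (42*h^4 - 40*h^3 + 3*h^2 + 6*h - 4)/(2*(4*h^2 - 4*h + 1))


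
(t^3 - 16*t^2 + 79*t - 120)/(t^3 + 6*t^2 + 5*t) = (t^3 - 16*t^2 + 79*t - 120)/(t*(t^2 + 6*t + 5))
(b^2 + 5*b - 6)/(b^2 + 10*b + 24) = (b - 1)/(b + 4)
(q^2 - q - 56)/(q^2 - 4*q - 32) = (q + 7)/(q + 4)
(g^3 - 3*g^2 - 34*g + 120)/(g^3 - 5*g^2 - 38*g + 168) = (g - 5)/(g - 7)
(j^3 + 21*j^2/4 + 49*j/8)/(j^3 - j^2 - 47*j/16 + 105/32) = 4*j*(2*j + 7)/(8*j^2 - 22*j + 15)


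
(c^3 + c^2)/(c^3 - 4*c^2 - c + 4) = c^2/(c^2 - 5*c + 4)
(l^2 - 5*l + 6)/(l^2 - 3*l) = (l - 2)/l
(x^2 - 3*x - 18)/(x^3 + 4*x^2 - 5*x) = (x^2 - 3*x - 18)/(x*(x^2 + 4*x - 5))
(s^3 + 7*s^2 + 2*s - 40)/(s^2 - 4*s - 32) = (s^2 + 3*s - 10)/(s - 8)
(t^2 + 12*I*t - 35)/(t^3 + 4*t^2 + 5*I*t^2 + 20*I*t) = (t + 7*I)/(t*(t + 4))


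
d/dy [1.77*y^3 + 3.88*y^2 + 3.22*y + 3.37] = 5.31*y^2 + 7.76*y + 3.22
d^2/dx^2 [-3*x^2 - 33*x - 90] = -6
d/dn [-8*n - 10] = -8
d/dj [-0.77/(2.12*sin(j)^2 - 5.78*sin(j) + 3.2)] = (3.2648*sin(j) - 4.4506)*cos(j)/(2.12*sin(j)^2 - 5.78*sin(j) + 3.2)^2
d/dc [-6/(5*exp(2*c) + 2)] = 60*exp(2*c)/(5*exp(2*c) + 2)^2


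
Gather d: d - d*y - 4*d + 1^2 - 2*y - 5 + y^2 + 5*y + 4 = d*(-y - 3) + y^2 + 3*y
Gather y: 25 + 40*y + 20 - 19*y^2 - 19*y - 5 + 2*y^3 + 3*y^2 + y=2*y^3 - 16*y^2 + 22*y + 40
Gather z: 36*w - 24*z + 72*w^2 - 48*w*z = 72*w^2 + 36*w + z*(-48*w - 24)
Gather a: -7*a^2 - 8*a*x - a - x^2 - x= -7*a^2 + a*(-8*x - 1) - x^2 - x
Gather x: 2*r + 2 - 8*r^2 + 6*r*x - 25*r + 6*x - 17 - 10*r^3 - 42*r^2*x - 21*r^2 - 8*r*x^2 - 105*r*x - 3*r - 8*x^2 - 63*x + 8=-10*r^3 - 29*r^2 - 26*r + x^2*(-8*r - 8) + x*(-42*r^2 - 99*r - 57) - 7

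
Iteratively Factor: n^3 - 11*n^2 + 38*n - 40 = (n - 5)*(n^2 - 6*n + 8) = (n - 5)*(n - 4)*(n - 2)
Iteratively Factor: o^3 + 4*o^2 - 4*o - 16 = (o + 4)*(o^2 - 4) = (o + 2)*(o + 4)*(o - 2)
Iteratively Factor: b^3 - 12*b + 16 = (b + 4)*(b^2 - 4*b + 4) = (b - 2)*(b + 4)*(b - 2)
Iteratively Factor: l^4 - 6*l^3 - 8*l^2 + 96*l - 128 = (l - 4)*(l^3 - 2*l^2 - 16*l + 32) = (l - 4)^2*(l^2 + 2*l - 8) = (l - 4)^2*(l + 4)*(l - 2)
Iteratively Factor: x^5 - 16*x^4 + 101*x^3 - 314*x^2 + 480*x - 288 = (x - 3)*(x^4 - 13*x^3 + 62*x^2 - 128*x + 96) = (x - 4)*(x - 3)*(x^3 - 9*x^2 + 26*x - 24) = (x - 4)*(x - 3)*(x - 2)*(x^2 - 7*x + 12) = (x - 4)*(x - 3)^2*(x - 2)*(x - 4)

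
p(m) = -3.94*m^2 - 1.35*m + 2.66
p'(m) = -7.88*m - 1.35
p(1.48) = -7.97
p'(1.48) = -13.01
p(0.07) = 2.55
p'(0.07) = -1.90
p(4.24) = -73.90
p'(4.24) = -34.76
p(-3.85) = -50.54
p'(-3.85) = 28.99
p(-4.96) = -87.57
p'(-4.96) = 37.73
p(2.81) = -32.24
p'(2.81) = -23.49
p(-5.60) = -113.34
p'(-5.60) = 42.78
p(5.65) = -130.74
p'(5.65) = -45.87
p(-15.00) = -863.59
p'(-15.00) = 116.85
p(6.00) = -147.28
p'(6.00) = -48.63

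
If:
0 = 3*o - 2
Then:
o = 2/3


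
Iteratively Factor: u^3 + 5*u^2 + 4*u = (u)*(u^2 + 5*u + 4) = u*(u + 1)*(u + 4)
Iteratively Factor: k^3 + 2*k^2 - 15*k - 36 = (k + 3)*(k^2 - k - 12) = (k + 3)^2*(k - 4)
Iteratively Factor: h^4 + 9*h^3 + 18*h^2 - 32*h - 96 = (h + 4)*(h^3 + 5*h^2 - 2*h - 24) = (h + 3)*(h + 4)*(h^2 + 2*h - 8) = (h - 2)*(h + 3)*(h + 4)*(h + 4)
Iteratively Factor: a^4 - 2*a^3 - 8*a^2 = (a)*(a^3 - 2*a^2 - 8*a) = a*(a - 4)*(a^2 + 2*a) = a^2*(a - 4)*(a + 2)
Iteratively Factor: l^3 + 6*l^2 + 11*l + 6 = (l + 2)*(l^2 + 4*l + 3) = (l + 2)*(l + 3)*(l + 1)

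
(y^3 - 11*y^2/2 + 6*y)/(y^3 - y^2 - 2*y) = (-y^2 + 11*y/2 - 6)/(-y^2 + y + 2)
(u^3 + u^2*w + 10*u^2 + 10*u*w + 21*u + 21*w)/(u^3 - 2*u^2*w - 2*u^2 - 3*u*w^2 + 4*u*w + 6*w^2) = (u^2 + 10*u + 21)/(u^2 - 3*u*w - 2*u + 6*w)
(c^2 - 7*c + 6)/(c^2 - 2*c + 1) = (c - 6)/(c - 1)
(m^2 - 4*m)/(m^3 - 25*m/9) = 9*(m - 4)/(9*m^2 - 25)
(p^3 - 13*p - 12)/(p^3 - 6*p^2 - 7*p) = (p^2 - p - 12)/(p*(p - 7))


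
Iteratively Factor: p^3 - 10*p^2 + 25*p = (p)*(p^2 - 10*p + 25) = p*(p - 5)*(p - 5)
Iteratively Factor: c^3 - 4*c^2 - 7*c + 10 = (c - 5)*(c^2 + c - 2) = (c - 5)*(c + 2)*(c - 1)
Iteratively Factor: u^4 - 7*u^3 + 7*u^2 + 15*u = (u + 1)*(u^3 - 8*u^2 + 15*u) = (u - 3)*(u + 1)*(u^2 - 5*u) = (u - 5)*(u - 3)*(u + 1)*(u)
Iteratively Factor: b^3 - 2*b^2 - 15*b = (b)*(b^2 - 2*b - 15) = b*(b - 5)*(b + 3)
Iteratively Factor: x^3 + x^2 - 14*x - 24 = (x + 2)*(x^2 - x - 12) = (x - 4)*(x + 2)*(x + 3)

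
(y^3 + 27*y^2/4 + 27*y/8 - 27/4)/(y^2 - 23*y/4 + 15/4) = (y^2 + 15*y/2 + 9)/(y - 5)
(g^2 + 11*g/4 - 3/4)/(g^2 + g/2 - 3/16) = 4*(g + 3)/(4*g + 3)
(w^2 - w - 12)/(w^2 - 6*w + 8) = (w + 3)/(w - 2)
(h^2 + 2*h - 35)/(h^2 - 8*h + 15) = (h + 7)/(h - 3)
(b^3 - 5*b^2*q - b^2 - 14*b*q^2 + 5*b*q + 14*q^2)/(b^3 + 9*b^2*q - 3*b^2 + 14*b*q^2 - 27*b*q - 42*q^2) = (b^2 - 7*b*q - b + 7*q)/(b^2 + 7*b*q - 3*b - 21*q)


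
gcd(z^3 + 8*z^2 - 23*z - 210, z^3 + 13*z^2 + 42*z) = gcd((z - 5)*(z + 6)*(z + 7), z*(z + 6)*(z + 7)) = z^2 + 13*z + 42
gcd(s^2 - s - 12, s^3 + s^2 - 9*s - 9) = s + 3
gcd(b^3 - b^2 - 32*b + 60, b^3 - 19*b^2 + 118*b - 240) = b - 5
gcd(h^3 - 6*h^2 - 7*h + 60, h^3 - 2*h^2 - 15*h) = h^2 - 2*h - 15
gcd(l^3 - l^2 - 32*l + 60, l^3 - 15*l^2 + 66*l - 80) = l^2 - 7*l + 10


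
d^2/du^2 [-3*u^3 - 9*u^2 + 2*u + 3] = -18*u - 18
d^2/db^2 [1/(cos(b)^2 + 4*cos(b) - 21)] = (-4*sin(b)^4 + 102*sin(b)^2 - 69*cos(b) - 3*cos(3*b) - 24)/((cos(b) - 3)^3*(cos(b) + 7)^3)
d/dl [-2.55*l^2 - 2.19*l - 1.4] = -5.1*l - 2.19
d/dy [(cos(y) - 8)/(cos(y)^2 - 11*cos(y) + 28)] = (cos(y)^2 - 16*cos(y) + 60)*sin(y)/(cos(y)^2 - 11*cos(y) + 28)^2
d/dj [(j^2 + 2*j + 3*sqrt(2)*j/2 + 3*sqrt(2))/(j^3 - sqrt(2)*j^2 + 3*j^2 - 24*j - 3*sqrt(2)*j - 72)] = (-(4*j + 4 + 3*sqrt(2))*(-j^3 - 3*j^2 + sqrt(2)*j^2 + 3*sqrt(2)*j + 24*j + 72) + (2*j^2 + 4*j + 3*sqrt(2)*j + 6*sqrt(2))*(-3*j^2 - 6*j + 2*sqrt(2)*j + 3*sqrt(2) + 24))/(2*(-j^3 - 3*j^2 + sqrt(2)*j^2 + 3*sqrt(2)*j + 24*j + 72)^2)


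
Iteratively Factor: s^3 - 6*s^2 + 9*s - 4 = (s - 4)*(s^2 - 2*s + 1) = (s - 4)*(s - 1)*(s - 1)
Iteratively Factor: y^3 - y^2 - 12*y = (y - 4)*(y^2 + 3*y) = y*(y - 4)*(y + 3)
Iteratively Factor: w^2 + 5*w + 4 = (w + 1)*(w + 4)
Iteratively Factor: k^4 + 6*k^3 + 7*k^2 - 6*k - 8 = (k + 2)*(k^3 + 4*k^2 - k - 4) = (k + 2)*(k + 4)*(k^2 - 1) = (k + 1)*(k + 2)*(k + 4)*(k - 1)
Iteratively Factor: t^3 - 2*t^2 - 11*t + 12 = (t - 1)*(t^2 - t - 12) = (t - 1)*(t + 3)*(t - 4)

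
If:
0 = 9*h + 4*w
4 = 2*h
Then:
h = 2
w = -9/2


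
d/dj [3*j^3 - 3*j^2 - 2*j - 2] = 9*j^2 - 6*j - 2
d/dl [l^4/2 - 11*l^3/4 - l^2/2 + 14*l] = 2*l^3 - 33*l^2/4 - l + 14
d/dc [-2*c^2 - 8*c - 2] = -4*c - 8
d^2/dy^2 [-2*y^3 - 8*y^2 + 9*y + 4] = -12*y - 16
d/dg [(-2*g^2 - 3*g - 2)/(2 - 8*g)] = (8*g^2 - 4*g - 11)/(2*(16*g^2 - 8*g + 1))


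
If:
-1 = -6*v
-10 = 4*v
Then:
No Solution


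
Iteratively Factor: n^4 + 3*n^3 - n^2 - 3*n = (n + 3)*(n^3 - n) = (n - 1)*(n + 3)*(n^2 + n) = (n - 1)*(n + 1)*(n + 3)*(n)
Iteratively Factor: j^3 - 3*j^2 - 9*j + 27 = (j - 3)*(j^2 - 9) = (j - 3)^2*(j + 3)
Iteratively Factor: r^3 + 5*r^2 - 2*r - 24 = (r - 2)*(r^2 + 7*r + 12) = (r - 2)*(r + 4)*(r + 3)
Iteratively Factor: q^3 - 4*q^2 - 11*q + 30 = (q - 5)*(q^2 + q - 6) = (q - 5)*(q + 3)*(q - 2)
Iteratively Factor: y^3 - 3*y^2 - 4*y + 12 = (y - 3)*(y^2 - 4) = (y - 3)*(y + 2)*(y - 2)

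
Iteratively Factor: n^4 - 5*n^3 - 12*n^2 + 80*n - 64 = (n - 4)*(n^3 - n^2 - 16*n + 16) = (n - 4)*(n + 4)*(n^2 - 5*n + 4) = (n - 4)^2*(n + 4)*(n - 1)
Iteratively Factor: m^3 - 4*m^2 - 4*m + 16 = (m - 2)*(m^2 - 2*m - 8) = (m - 2)*(m + 2)*(m - 4)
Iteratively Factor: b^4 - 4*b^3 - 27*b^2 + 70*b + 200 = (b + 2)*(b^3 - 6*b^2 - 15*b + 100) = (b - 5)*(b + 2)*(b^2 - b - 20) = (b - 5)*(b + 2)*(b + 4)*(b - 5)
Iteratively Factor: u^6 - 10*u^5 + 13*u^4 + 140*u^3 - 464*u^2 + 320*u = (u - 1)*(u^5 - 9*u^4 + 4*u^3 + 144*u^2 - 320*u) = (u - 4)*(u - 1)*(u^4 - 5*u^3 - 16*u^2 + 80*u) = u*(u - 4)*(u - 1)*(u^3 - 5*u^2 - 16*u + 80) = u*(u - 5)*(u - 4)*(u - 1)*(u^2 - 16) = u*(u - 5)*(u - 4)^2*(u - 1)*(u + 4)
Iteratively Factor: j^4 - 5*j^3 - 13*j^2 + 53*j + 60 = (j - 5)*(j^3 - 13*j - 12) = (j - 5)*(j + 3)*(j^2 - 3*j - 4) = (j - 5)*(j - 4)*(j + 3)*(j + 1)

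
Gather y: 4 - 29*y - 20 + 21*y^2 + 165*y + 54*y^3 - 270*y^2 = 54*y^3 - 249*y^2 + 136*y - 16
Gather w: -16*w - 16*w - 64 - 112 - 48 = -32*w - 224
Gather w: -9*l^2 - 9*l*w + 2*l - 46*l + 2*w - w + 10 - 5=-9*l^2 - 44*l + w*(1 - 9*l) + 5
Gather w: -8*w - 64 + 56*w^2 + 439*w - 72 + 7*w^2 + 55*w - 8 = 63*w^2 + 486*w - 144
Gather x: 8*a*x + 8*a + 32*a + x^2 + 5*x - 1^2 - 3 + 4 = 40*a + x^2 + x*(8*a + 5)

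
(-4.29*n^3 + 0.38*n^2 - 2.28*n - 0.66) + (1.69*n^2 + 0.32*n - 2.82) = -4.29*n^3 + 2.07*n^2 - 1.96*n - 3.48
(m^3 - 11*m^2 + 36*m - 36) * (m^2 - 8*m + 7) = m^5 - 19*m^4 + 131*m^3 - 401*m^2 + 540*m - 252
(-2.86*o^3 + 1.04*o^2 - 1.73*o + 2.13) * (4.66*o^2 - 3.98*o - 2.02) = -13.3276*o^5 + 16.2292*o^4 - 6.4238*o^3 + 14.7104*o^2 - 4.9828*o - 4.3026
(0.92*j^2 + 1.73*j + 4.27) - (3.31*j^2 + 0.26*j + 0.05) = -2.39*j^2 + 1.47*j + 4.22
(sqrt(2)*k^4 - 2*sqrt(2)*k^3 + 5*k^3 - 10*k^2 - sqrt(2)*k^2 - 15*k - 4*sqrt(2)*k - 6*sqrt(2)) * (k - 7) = sqrt(2)*k^5 - 9*sqrt(2)*k^4 + 5*k^4 - 45*k^3 + 13*sqrt(2)*k^3 + 3*sqrt(2)*k^2 + 55*k^2 + 22*sqrt(2)*k + 105*k + 42*sqrt(2)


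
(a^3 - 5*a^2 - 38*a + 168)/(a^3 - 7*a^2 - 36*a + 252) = (a - 4)/(a - 6)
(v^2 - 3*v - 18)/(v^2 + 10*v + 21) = (v - 6)/(v + 7)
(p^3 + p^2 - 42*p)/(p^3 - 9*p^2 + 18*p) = (p + 7)/(p - 3)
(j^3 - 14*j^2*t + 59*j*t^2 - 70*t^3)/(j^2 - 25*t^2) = (j^2 - 9*j*t + 14*t^2)/(j + 5*t)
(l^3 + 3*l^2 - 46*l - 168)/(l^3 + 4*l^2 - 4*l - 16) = (l^2 - l - 42)/(l^2 - 4)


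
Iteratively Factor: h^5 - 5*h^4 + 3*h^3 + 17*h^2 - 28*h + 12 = (h - 2)*(h^4 - 3*h^3 - 3*h^2 + 11*h - 6) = (h - 2)*(h - 1)*(h^3 - 2*h^2 - 5*h + 6) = (h - 3)*(h - 2)*(h - 1)*(h^2 + h - 2) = (h - 3)*(h - 2)*(h - 1)*(h + 2)*(h - 1)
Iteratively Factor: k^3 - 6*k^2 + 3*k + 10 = (k - 5)*(k^2 - k - 2) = (k - 5)*(k - 2)*(k + 1)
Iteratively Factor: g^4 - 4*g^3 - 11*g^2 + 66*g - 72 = (g - 3)*(g^3 - g^2 - 14*g + 24) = (g - 3)^2*(g^2 + 2*g - 8) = (g - 3)^2*(g + 4)*(g - 2)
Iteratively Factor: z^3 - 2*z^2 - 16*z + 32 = (z + 4)*(z^2 - 6*z + 8) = (z - 4)*(z + 4)*(z - 2)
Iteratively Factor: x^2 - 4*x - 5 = (x + 1)*(x - 5)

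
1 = 1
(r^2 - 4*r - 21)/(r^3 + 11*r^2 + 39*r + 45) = (r - 7)/(r^2 + 8*r + 15)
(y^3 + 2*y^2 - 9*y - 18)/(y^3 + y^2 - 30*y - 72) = (y^2 - y - 6)/(y^2 - 2*y - 24)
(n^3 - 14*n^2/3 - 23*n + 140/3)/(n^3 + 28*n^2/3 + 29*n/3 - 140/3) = (n - 7)/(n + 7)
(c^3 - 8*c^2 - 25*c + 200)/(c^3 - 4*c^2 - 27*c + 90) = (c^2 - 13*c + 40)/(c^2 - 9*c + 18)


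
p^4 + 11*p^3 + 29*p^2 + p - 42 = (p - 1)*(p + 2)*(p + 3)*(p + 7)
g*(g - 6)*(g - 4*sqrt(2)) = g^3 - 6*g^2 - 4*sqrt(2)*g^2 + 24*sqrt(2)*g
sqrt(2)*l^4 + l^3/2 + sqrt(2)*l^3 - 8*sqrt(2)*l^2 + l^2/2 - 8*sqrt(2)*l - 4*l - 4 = (l + 1)*(l - 2*sqrt(2))*(l + 2*sqrt(2))*(sqrt(2)*l + 1/2)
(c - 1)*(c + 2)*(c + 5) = c^3 + 6*c^2 + 3*c - 10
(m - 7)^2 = m^2 - 14*m + 49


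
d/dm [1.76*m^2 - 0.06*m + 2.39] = 3.52*m - 0.06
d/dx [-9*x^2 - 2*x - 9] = -18*x - 2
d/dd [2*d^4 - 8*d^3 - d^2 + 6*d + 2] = 8*d^3 - 24*d^2 - 2*d + 6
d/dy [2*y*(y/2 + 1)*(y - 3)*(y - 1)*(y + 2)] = 5*y^4 - 27*y^2 - 8*y + 12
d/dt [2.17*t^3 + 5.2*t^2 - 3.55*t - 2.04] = 6.51*t^2 + 10.4*t - 3.55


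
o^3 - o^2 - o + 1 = (o - 1)^2*(o + 1)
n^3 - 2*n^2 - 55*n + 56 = (n - 8)*(n - 1)*(n + 7)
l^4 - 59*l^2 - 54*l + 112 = (l - 8)*(l - 1)*(l + 2)*(l + 7)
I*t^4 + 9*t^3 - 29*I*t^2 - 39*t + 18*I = (t - 3*I)^2*(t - 2*I)*(I*t + 1)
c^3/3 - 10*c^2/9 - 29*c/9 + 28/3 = (c/3 + 1)*(c - 4)*(c - 7/3)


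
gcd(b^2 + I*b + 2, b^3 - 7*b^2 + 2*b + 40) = 1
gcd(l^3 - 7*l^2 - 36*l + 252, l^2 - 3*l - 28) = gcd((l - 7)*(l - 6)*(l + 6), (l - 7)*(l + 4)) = l - 7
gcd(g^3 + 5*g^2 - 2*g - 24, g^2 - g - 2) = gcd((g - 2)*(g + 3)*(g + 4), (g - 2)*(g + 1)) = g - 2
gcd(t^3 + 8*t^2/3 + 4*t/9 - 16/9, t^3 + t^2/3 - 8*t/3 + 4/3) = t^2 + 4*t/3 - 4/3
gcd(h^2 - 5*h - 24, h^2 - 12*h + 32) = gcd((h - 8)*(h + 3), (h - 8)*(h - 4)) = h - 8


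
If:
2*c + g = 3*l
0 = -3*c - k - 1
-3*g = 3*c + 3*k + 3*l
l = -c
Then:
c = -1/8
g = 5/8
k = -5/8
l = 1/8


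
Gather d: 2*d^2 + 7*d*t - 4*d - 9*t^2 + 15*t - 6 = 2*d^2 + d*(7*t - 4) - 9*t^2 + 15*t - 6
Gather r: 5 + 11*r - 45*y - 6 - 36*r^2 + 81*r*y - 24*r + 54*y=-36*r^2 + r*(81*y - 13) + 9*y - 1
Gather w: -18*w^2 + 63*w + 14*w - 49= -18*w^2 + 77*w - 49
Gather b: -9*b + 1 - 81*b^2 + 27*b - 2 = -81*b^2 + 18*b - 1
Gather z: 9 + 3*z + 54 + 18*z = 21*z + 63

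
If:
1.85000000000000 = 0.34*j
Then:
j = 5.44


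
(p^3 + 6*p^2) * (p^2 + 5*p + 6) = p^5 + 11*p^4 + 36*p^3 + 36*p^2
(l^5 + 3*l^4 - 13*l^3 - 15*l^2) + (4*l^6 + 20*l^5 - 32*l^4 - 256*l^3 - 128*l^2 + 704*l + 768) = 4*l^6 + 21*l^5 - 29*l^4 - 269*l^3 - 143*l^2 + 704*l + 768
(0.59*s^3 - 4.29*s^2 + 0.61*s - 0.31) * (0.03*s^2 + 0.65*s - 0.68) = 0.0177*s^5 + 0.2548*s^4 - 3.1714*s^3 + 3.3044*s^2 - 0.6163*s + 0.2108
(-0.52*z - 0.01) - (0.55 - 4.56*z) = 4.04*z - 0.56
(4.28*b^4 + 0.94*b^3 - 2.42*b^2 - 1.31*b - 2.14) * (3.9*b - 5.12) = 16.692*b^5 - 18.2476*b^4 - 14.2508*b^3 + 7.2814*b^2 - 1.6388*b + 10.9568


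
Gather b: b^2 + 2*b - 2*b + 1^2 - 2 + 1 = b^2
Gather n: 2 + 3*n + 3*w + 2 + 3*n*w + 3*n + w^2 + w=n*(3*w + 6) + w^2 + 4*w + 4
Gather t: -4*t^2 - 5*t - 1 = -4*t^2 - 5*t - 1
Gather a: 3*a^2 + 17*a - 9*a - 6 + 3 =3*a^2 + 8*a - 3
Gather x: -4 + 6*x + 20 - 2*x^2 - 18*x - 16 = -2*x^2 - 12*x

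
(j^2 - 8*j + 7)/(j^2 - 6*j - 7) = (j - 1)/(j + 1)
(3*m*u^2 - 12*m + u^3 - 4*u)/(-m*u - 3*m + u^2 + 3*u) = (-3*m*u^2 + 12*m - u^3 + 4*u)/(m*u + 3*m - u^2 - 3*u)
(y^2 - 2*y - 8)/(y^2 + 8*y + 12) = (y - 4)/(y + 6)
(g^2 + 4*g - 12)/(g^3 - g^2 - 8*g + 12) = (g + 6)/(g^2 + g - 6)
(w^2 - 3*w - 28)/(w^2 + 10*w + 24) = (w - 7)/(w + 6)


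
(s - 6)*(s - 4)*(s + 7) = s^3 - 3*s^2 - 46*s + 168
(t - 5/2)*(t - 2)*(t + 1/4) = t^3 - 17*t^2/4 + 31*t/8 + 5/4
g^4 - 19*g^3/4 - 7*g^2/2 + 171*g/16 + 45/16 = (g - 5)*(g - 3/2)*(g + 1/4)*(g + 3/2)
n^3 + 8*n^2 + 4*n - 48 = (n - 2)*(n + 4)*(n + 6)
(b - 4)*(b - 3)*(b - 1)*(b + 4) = b^4 - 4*b^3 - 13*b^2 + 64*b - 48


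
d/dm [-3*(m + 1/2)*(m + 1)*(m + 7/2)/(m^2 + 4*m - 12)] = 3*(-4*m^4 - 32*m^3 + 87*m^2 + 494*m + 304)/(4*(m^4 + 8*m^3 - 8*m^2 - 96*m + 144))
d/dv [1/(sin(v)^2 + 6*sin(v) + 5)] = -2*(sin(v) + 3)*cos(v)/(sin(v)^2 + 6*sin(v) + 5)^2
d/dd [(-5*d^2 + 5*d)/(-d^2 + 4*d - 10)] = 5*(-3*d^2 + 20*d - 10)/(d^4 - 8*d^3 + 36*d^2 - 80*d + 100)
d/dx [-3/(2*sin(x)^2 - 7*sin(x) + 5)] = 3*(4*sin(x) - 7)*cos(x)/(2*sin(x)^2 - 7*sin(x) + 5)^2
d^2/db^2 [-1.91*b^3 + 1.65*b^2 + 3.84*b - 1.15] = 3.3 - 11.46*b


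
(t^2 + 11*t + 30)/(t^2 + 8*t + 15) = (t + 6)/(t + 3)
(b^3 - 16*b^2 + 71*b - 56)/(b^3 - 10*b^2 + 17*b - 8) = (b - 7)/(b - 1)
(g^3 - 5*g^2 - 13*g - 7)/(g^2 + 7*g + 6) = (g^2 - 6*g - 7)/(g + 6)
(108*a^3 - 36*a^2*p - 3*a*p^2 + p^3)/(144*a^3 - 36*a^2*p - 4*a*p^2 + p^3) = (-3*a + p)/(-4*a + p)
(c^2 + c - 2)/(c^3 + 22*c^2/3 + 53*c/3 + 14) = 3*(c - 1)/(3*c^2 + 16*c + 21)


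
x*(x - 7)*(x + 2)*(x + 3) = x^4 - 2*x^3 - 29*x^2 - 42*x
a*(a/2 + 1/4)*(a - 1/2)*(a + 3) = a^4/2 + 3*a^3/2 - a^2/8 - 3*a/8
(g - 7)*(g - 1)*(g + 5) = g^3 - 3*g^2 - 33*g + 35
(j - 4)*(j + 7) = j^2 + 3*j - 28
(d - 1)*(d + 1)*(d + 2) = d^3 + 2*d^2 - d - 2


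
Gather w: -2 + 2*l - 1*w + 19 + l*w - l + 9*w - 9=l + w*(l + 8) + 8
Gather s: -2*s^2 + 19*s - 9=-2*s^2 + 19*s - 9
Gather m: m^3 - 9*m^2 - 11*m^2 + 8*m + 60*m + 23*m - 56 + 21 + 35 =m^3 - 20*m^2 + 91*m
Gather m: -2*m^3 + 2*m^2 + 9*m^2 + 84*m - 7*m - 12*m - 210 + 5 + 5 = -2*m^3 + 11*m^2 + 65*m - 200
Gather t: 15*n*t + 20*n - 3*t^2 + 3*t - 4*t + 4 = 20*n - 3*t^2 + t*(15*n - 1) + 4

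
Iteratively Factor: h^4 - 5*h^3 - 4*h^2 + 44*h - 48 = (h - 2)*(h^3 - 3*h^2 - 10*h + 24) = (h - 2)*(h + 3)*(h^2 - 6*h + 8) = (h - 4)*(h - 2)*(h + 3)*(h - 2)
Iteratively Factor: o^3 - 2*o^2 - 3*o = (o)*(o^2 - 2*o - 3) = o*(o - 3)*(o + 1)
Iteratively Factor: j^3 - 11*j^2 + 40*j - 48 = (j - 4)*(j^2 - 7*j + 12) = (j - 4)*(j - 3)*(j - 4)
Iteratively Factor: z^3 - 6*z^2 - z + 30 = (z - 5)*(z^2 - z - 6) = (z - 5)*(z + 2)*(z - 3)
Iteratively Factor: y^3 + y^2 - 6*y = (y + 3)*(y^2 - 2*y) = y*(y + 3)*(y - 2)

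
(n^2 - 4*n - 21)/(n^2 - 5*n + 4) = (n^2 - 4*n - 21)/(n^2 - 5*n + 4)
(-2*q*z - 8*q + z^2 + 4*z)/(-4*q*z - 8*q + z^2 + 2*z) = (2*q*z + 8*q - z^2 - 4*z)/(4*q*z + 8*q - z^2 - 2*z)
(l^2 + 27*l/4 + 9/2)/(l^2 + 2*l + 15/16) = 4*(l + 6)/(4*l + 5)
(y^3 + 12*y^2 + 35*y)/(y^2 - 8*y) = (y^2 + 12*y + 35)/(y - 8)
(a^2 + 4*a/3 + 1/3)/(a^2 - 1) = (a + 1/3)/(a - 1)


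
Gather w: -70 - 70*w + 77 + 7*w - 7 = -63*w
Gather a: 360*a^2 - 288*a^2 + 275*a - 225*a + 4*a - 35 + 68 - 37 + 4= 72*a^2 + 54*a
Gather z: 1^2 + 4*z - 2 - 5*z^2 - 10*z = -5*z^2 - 6*z - 1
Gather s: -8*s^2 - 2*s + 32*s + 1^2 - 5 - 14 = -8*s^2 + 30*s - 18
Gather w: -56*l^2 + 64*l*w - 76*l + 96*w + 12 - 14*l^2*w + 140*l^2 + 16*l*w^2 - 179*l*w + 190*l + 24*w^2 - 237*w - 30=84*l^2 + 114*l + w^2*(16*l + 24) + w*(-14*l^2 - 115*l - 141) - 18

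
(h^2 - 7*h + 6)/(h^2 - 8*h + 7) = (h - 6)/(h - 7)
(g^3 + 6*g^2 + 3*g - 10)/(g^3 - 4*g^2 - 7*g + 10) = (g + 5)/(g - 5)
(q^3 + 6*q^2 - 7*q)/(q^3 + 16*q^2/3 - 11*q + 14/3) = 3*q/(3*q - 2)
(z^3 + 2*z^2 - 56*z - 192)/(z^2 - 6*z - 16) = (z^2 + 10*z + 24)/(z + 2)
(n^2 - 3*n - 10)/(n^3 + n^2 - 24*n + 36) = (n^2 - 3*n - 10)/(n^3 + n^2 - 24*n + 36)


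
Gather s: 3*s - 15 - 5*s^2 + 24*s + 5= -5*s^2 + 27*s - 10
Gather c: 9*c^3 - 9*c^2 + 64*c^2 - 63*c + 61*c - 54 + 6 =9*c^3 + 55*c^2 - 2*c - 48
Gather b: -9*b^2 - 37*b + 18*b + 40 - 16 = -9*b^2 - 19*b + 24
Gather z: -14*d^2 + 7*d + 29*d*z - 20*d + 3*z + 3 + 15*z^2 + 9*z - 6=-14*d^2 - 13*d + 15*z^2 + z*(29*d + 12) - 3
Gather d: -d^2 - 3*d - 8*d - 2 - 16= -d^2 - 11*d - 18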